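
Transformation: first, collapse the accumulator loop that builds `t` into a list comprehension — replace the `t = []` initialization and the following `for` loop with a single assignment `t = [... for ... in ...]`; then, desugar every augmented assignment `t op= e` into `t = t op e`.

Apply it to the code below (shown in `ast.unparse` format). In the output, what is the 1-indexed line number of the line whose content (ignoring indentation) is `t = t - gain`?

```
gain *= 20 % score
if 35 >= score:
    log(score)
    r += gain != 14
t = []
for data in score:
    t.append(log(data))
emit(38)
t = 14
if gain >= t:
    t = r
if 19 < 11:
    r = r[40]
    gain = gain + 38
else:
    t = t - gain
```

14

Transformed code:
gain = gain * (20 % score)
if 35 >= score:
    log(score)
    r = r + (gain != 14)
t = [log(data) for data in score]
emit(38)
t = 14
if gain >= t:
    t = r
if 19 < 11:
    r = r[40]
    gain = gain + 38
else:
    t = t - gain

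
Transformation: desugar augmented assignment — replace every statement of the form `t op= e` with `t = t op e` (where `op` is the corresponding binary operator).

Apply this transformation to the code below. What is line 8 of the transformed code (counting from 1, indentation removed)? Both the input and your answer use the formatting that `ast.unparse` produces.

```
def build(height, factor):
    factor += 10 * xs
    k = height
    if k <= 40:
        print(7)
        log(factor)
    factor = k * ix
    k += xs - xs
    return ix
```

k = k + (xs - xs)

Transformed code:
def build(height, factor):
    factor = factor + 10 * xs
    k = height
    if k <= 40:
        print(7)
        log(factor)
    factor = k * ix
    k = k + (xs - xs)
    return ix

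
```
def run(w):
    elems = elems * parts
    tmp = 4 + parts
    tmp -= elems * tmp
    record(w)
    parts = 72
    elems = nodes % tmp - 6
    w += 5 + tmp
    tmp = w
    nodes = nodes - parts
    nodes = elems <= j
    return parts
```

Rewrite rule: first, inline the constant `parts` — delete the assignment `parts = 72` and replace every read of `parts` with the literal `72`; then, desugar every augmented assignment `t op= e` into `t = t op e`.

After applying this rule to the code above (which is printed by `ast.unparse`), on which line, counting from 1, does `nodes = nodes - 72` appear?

Transformed code:
def run(w):
    elems = elems * 72
    tmp = 4 + 72
    tmp = tmp - elems * tmp
    record(w)
    elems = nodes % tmp - 6
    w = w + (5 + tmp)
    tmp = w
    nodes = nodes - 72
    nodes = elems <= j
    return 72

9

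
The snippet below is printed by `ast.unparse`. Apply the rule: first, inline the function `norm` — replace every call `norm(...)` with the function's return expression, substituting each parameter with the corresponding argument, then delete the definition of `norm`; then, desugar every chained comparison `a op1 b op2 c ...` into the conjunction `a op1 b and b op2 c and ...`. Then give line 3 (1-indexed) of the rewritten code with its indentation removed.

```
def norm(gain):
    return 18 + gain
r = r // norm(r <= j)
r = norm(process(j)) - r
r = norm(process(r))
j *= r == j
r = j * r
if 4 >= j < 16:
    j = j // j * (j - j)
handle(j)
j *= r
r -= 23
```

Transformed code:
r = r // (18 + (r <= j))
r = 18 + process(j) - r
r = 18 + process(r)
j *= r == j
r = j * r
if 4 >= j and j < 16:
    j = j // j * (j - j)
handle(j)
j *= r
r -= 23

r = 18 + process(r)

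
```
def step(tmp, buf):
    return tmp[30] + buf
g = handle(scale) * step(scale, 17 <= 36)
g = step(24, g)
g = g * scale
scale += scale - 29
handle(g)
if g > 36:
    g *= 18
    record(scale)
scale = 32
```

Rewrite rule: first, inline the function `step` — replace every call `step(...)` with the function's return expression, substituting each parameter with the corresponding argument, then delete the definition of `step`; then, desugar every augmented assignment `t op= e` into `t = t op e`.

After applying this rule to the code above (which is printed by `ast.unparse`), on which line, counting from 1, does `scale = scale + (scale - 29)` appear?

4

Transformed code:
g = handle(scale) * (scale[30] + (17 <= 36))
g = 24[30] + g
g = g * scale
scale = scale + (scale - 29)
handle(g)
if g > 36:
    g = g * 18
    record(scale)
scale = 32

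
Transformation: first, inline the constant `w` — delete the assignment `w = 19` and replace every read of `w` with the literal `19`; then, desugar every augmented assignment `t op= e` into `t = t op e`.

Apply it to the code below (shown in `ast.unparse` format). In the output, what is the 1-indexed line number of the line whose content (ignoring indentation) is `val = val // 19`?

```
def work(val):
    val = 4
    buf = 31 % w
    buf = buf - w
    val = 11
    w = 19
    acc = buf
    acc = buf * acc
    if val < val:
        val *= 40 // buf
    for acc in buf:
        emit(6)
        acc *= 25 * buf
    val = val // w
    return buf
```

Transformed code:
def work(val):
    val = 4
    buf = 31 % 19
    buf = buf - 19
    val = 11
    acc = buf
    acc = buf * acc
    if val < val:
        val = val * (40 // buf)
    for acc in buf:
        emit(6)
        acc = acc * (25 * buf)
    val = val // 19
    return buf

13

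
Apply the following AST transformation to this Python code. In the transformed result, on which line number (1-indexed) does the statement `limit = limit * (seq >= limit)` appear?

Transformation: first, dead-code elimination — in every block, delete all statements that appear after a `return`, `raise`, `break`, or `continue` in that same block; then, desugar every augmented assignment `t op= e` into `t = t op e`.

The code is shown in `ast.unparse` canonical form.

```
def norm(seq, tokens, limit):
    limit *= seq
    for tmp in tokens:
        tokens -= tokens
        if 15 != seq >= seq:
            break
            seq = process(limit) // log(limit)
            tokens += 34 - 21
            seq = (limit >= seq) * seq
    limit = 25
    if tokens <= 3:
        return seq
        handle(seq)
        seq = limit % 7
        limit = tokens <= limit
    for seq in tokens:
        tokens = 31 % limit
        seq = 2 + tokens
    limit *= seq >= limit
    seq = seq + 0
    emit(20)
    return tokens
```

Transformed code:
def norm(seq, tokens, limit):
    limit = limit * seq
    for tmp in tokens:
        tokens = tokens - tokens
        if 15 != seq >= seq:
            break
    limit = 25
    if tokens <= 3:
        return seq
    for seq in tokens:
        tokens = 31 % limit
        seq = 2 + tokens
    limit = limit * (seq >= limit)
    seq = seq + 0
    emit(20)
    return tokens

13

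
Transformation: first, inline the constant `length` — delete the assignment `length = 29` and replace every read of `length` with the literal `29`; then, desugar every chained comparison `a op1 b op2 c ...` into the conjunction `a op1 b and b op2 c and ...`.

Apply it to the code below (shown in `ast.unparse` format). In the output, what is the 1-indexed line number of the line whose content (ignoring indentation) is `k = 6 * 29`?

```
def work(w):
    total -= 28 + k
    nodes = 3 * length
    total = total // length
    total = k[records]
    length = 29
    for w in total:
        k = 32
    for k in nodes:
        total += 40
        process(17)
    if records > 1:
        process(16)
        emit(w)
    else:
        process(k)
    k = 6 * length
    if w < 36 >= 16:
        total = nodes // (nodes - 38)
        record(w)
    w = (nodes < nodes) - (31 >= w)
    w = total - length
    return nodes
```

Transformed code:
def work(w):
    total -= 28 + k
    nodes = 3 * 29
    total = total // 29
    total = k[records]
    for w in total:
        k = 32
    for k in nodes:
        total += 40
        process(17)
    if records > 1:
        process(16)
        emit(w)
    else:
        process(k)
    k = 6 * 29
    if w < 36 and 36 >= 16:
        total = nodes // (nodes - 38)
        record(w)
    w = (nodes < nodes) - (31 >= w)
    w = total - 29
    return nodes

16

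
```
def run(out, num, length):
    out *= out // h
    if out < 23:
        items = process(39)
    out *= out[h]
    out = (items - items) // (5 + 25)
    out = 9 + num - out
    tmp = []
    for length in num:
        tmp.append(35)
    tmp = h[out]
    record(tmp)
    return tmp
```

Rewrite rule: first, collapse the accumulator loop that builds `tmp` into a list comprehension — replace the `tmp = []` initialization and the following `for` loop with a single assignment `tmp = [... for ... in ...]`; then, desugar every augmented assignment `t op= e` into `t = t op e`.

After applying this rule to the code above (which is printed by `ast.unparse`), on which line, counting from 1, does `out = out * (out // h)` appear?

2

Transformed code:
def run(out, num, length):
    out = out * (out // h)
    if out < 23:
        items = process(39)
    out = out * out[h]
    out = (items - items) // (5 + 25)
    out = 9 + num - out
    tmp = [35 for length in num]
    tmp = h[out]
    record(tmp)
    return tmp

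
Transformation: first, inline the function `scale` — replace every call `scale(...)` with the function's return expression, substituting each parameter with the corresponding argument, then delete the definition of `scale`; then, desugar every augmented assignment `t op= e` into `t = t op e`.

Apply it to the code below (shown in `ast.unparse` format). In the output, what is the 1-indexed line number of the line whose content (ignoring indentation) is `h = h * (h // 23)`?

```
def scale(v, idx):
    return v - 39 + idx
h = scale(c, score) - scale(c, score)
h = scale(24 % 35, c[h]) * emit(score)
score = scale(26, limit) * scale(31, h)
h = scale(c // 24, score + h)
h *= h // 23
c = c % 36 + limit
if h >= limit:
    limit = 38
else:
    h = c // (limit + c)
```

5

Transformed code:
h = c - 39 + score - (c - 39 + score)
h = (24 % 35 - 39 + c[h]) * emit(score)
score = (26 - 39 + limit) * (31 - 39 + h)
h = c // 24 - 39 + (score + h)
h = h * (h // 23)
c = c % 36 + limit
if h >= limit:
    limit = 38
else:
    h = c // (limit + c)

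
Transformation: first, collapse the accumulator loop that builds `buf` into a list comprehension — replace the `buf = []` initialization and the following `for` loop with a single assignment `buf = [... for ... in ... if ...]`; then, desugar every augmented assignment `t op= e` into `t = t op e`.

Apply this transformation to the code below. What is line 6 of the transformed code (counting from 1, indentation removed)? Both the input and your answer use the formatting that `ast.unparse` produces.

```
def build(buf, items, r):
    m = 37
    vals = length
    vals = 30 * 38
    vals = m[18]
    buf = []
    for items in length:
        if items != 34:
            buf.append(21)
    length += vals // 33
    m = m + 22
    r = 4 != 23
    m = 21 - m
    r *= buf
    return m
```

Transformed code:
def build(buf, items, r):
    m = 37
    vals = length
    vals = 30 * 38
    vals = m[18]
    buf = [21 for items in length if items != 34]
    length = length + vals // 33
    m = m + 22
    r = 4 != 23
    m = 21 - m
    r = r * buf
    return m

buf = [21 for items in length if items != 34]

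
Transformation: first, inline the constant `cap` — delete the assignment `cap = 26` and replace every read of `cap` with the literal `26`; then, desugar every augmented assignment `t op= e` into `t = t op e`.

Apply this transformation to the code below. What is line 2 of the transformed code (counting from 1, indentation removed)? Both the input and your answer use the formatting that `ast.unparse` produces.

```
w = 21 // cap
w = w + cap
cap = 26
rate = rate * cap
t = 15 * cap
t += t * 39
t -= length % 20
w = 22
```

w = w + 26

Transformed code:
w = 21 // 26
w = w + 26
rate = rate * 26
t = 15 * 26
t = t + t * 39
t = t - length % 20
w = 22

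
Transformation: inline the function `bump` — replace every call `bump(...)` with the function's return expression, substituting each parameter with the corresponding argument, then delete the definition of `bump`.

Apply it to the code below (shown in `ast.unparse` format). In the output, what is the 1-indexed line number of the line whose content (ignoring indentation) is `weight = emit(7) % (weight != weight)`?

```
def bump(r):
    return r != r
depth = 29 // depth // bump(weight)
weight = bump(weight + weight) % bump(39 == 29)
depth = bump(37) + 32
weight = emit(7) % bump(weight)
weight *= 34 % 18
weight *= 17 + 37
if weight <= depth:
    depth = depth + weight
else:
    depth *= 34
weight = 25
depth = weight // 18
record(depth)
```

4

Transformed code:
depth = 29 // depth // (weight != weight)
weight = (weight + weight != weight + weight) % ((39 == 29) != (39 == 29))
depth = (37 != 37) + 32
weight = emit(7) % (weight != weight)
weight *= 34 % 18
weight *= 17 + 37
if weight <= depth:
    depth = depth + weight
else:
    depth *= 34
weight = 25
depth = weight // 18
record(depth)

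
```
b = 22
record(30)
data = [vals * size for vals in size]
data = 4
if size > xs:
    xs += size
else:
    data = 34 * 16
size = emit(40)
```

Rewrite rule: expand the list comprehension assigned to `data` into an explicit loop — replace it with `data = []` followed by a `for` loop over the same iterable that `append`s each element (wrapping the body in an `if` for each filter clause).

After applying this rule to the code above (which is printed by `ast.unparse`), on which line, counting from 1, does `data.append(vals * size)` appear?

5

Transformed code:
b = 22
record(30)
data = []
for vals in size:
    data.append(vals * size)
data = 4
if size > xs:
    xs += size
else:
    data = 34 * 16
size = emit(40)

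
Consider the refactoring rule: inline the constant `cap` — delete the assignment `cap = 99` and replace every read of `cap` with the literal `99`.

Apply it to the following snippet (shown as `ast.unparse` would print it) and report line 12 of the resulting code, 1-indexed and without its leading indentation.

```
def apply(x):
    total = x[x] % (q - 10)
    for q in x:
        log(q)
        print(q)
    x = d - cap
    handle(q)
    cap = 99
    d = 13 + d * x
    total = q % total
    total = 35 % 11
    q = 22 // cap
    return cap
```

return 99

Transformed code:
def apply(x):
    total = x[x] % (q - 10)
    for q in x:
        log(q)
        print(q)
    x = d - 99
    handle(q)
    d = 13 + d * x
    total = q % total
    total = 35 % 11
    q = 22 // 99
    return 99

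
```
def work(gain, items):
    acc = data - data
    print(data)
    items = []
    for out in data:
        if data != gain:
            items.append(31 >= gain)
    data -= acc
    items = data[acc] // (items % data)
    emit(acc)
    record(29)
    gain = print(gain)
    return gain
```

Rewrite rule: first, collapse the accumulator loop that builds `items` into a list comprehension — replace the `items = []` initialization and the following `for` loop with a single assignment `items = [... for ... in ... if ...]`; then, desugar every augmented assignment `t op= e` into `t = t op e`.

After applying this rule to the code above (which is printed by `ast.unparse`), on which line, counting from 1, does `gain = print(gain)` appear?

Transformed code:
def work(gain, items):
    acc = data - data
    print(data)
    items = [31 >= gain for out in data if data != gain]
    data = data - acc
    items = data[acc] // (items % data)
    emit(acc)
    record(29)
    gain = print(gain)
    return gain

9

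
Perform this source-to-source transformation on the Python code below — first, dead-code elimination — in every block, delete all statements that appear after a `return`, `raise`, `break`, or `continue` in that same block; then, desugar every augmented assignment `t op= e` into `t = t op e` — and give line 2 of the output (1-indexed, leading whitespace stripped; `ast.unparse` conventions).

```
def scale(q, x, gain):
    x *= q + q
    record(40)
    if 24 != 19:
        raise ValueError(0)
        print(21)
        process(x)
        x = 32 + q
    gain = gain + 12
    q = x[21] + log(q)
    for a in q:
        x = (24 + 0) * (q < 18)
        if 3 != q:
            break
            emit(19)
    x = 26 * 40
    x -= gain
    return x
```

x = x * (q + q)

Transformed code:
def scale(q, x, gain):
    x = x * (q + q)
    record(40)
    if 24 != 19:
        raise ValueError(0)
    gain = gain + 12
    q = x[21] + log(q)
    for a in q:
        x = (24 + 0) * (q < 18)
        if 3 != q:
            break
    x = 26 * 40
    x = x - gain
    return x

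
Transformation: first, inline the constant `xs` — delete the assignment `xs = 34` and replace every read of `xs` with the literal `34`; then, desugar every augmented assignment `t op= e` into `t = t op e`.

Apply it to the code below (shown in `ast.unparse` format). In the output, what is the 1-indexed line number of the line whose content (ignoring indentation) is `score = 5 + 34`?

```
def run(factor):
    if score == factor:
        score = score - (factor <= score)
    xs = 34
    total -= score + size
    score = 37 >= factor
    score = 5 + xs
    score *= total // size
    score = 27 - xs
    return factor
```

Transformed code:
def run(factor):
    if score == factor:
        score = score - (factor <= score)
    total = total - (score + size)
    score = 37 >= factor
    score = 5 + 34
    score = score * (total // size)
    score = 27 - 34
    return factor

6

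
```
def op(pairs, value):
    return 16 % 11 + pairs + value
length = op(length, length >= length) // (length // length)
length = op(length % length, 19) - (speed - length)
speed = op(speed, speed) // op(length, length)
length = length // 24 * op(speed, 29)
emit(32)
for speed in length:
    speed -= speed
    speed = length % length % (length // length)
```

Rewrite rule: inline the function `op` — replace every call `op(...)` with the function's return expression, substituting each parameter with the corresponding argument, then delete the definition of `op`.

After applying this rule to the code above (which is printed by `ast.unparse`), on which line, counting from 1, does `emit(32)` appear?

5

Transformed code:
length = (16 % 11 + length + (length >= length)) // (length // length)
length = 16 % 11 + length % length + 19 - (speed - length)
speed = (16 % 11 + speed + speed) // (16 % 11 + length + length)
length = length // 24 * (16 % 11 + speed + 29)
emit(32)
for speed in length:
    speed -= speed
    speed = length % length % (length // length)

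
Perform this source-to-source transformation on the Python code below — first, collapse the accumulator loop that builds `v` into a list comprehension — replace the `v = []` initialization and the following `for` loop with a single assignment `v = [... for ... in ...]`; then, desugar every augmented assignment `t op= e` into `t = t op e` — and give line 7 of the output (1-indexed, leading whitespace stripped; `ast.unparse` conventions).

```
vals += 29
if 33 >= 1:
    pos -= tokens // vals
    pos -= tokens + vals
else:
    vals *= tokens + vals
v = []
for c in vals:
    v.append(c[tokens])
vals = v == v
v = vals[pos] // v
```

v = [c[tokens] for c in vals]

Transformed code:
vals = vals + 29
if 33 >= 1:
    pos = pos - tokens // vals
    pos = pos - (tokens + vals)
else:
    vals = vals * (tokens + vals)
v = [c[tokens] for c in vals]
vals = v == v
v = vals[pos] // v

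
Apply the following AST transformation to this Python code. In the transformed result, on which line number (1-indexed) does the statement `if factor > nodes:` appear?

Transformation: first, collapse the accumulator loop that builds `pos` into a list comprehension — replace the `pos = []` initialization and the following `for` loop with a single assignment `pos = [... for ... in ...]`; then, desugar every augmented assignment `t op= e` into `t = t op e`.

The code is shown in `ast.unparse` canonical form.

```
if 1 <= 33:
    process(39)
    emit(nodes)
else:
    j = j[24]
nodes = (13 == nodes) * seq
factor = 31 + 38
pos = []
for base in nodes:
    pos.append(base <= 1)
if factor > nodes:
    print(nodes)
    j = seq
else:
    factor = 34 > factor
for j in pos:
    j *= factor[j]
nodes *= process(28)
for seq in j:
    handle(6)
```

9

Transformed code:
if 1 <= 33:
    process(39)
    emit(nodes)
else:
    j = j[24]
nodes = (13 == nodes) * seq
factor = 31 + 38
pos = [base <= 1 for base in nodes]
if factor > nodes:
    print(nodes)
    j = seq
else:
    factor = 34 > factor
for j in pos:
    j = j * factor[j]
nodes = nodes * process(28)
for seq in j:
    handle(6)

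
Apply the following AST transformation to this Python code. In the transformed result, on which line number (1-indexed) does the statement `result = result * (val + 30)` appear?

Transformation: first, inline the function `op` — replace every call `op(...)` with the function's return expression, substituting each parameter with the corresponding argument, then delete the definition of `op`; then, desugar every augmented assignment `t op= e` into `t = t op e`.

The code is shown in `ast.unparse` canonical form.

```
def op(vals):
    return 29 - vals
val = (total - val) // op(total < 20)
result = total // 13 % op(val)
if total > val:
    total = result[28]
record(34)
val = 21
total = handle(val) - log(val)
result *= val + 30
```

Transformed code:
val = (total - val) // (29 - (total < 20))
result = total // 13 % (29 - val)
if total > val:
    total = result[28]
record(34)
val = 21
total = handle(val) - log(val)
result = result * (val + 30)

8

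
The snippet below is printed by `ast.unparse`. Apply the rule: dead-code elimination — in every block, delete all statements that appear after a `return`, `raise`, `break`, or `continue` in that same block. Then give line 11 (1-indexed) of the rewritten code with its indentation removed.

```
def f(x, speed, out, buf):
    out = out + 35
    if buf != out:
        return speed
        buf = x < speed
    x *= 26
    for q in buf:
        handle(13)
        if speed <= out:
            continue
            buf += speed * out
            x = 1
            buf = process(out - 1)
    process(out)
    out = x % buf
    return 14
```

out = x % buf

Transformed code:
def f(x, speed, out, buf):
    out = out + 35
    if buf != out:
        return speed
    x *= 26
    for q in buf:
        handle(13)
        if speed <= out:
            continue
    process(out)
    out = x % buf
    return 14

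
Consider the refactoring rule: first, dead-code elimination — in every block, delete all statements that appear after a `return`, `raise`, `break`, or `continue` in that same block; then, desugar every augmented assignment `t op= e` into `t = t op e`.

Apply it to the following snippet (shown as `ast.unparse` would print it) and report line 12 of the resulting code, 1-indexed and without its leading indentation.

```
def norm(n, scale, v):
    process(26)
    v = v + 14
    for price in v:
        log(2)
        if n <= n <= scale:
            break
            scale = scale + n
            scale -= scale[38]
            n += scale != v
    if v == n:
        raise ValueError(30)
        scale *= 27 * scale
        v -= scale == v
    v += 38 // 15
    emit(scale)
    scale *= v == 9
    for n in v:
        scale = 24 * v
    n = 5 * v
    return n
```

Transformed code:
def norm(n, scale, v):
    process(26)
    v = v + 14
    for price in v:
        log(2)
        if n <= n <= scale:
            break
    if v == n:
        raise ValueError(30)
    v = v + 38 // 15
    emit(scale)
    scale = scale * (v == 9)
    for n in v:
        scale = 24 * v
    n = 5 * v
    return n

scale = scale * (v == 9)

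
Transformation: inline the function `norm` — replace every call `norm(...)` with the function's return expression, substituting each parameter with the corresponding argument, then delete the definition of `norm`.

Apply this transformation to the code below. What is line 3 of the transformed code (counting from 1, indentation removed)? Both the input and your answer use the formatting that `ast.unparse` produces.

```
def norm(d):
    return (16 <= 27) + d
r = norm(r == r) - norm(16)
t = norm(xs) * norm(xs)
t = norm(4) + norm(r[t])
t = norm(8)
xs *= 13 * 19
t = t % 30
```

t = (16 <= 27) + 4 + ((16 <= 27) + r[t])

Transformed code:
r = (16 <= 27) + (r == r) - ((16 <= 27) + 16)
t = ((16 <= 27) + xs) * ((16 <= 27) + xs)
t = (16 <= 27) + 4 + ((16 <= 27) + r[t])
t = (16 <= 27) + 8
xs *= 13 * 19
t = t % 30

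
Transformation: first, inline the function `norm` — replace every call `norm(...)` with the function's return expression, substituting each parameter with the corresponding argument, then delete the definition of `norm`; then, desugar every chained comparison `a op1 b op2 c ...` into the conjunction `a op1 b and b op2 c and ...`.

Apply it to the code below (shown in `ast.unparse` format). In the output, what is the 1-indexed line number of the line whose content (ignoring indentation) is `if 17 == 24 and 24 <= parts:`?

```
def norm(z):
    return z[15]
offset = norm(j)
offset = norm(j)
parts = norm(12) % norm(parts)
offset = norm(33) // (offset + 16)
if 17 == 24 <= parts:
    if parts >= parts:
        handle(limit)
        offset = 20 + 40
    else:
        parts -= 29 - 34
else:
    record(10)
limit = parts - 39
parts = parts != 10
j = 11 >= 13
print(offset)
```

Transformed code:
offset = j[15]
offset = j[15]
parts = 12[15] % parts[15]
offset = 33[15] // (offset + 16)
if 17 == 24 and 24 <= parts:
    if parts >= parts:
        handle(limit)
        offset = 20 + 40
    else:
        parts -= 29 - 34
else:
    record(10)
limit = parts - 39
parts = parts != 10
j = 11 >= 13
print(offset)

5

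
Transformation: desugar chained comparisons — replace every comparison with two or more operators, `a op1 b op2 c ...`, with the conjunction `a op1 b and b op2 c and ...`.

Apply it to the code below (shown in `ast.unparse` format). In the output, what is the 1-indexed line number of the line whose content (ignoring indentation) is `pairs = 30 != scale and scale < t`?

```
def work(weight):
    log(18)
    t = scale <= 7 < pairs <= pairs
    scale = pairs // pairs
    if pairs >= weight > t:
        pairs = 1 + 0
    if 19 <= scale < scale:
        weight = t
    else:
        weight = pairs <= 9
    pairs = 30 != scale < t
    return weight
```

11

Transformed code:
def work(weight):
    log(18)
    t = scale <= 7 and 7 < pairs and (pairs <= pairs)
    scale = pairs // pairs
    if pairs >= weight and weight > t:
        pairs = 1 + 0
    if 19 <= scale and scale < scale:
        weight = t
    else:
        weight = pairs <= 9
    pairs = 30 != scale and scale < t
    return weight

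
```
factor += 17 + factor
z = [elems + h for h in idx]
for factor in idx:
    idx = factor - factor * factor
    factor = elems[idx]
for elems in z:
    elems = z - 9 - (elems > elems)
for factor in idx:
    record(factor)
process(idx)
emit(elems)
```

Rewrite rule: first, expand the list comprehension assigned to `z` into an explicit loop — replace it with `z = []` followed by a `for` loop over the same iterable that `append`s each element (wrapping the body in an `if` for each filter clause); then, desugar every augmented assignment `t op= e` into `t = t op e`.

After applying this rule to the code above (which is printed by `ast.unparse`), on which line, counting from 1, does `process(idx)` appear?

Transformed code:
factor = factor + (17 + factor)
z = []
for h in idx:
    z.append(elems + h)
for factor in idx:
    idx = factor - factor * factor
    factor = elems[idx]
for elems in z:
    elems = z - 9 - (elems > elems)
for factor in idx:
    record(factor)
process(idx)
emit(elems)

12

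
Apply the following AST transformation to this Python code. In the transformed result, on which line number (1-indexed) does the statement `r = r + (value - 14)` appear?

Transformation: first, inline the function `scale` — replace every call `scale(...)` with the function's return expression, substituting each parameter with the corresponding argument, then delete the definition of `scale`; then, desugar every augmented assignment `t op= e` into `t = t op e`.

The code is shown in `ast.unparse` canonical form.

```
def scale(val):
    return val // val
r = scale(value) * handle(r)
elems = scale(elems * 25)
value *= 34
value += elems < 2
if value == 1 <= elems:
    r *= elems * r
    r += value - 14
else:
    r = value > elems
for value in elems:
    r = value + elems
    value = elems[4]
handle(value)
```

7

Transformed code:
r = value // value * handle(r)
elems = elems * 25 // (elems * 25)
value = value * 34
value = value + (elems < 2)
if value == 1 <= elems:
    r = r * (elems * r)
    r = r + (value - 14)
else:
    r = value > elems
for value in elems:
    r = value + elems
    value = elems[4]
handle(value)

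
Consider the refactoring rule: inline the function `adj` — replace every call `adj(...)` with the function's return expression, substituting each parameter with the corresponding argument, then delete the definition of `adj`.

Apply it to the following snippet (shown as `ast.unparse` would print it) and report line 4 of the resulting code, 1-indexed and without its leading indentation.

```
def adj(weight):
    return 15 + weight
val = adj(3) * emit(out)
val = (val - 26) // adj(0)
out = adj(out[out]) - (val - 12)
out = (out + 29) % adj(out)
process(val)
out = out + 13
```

out = (out + 29) % (15 + out)

Transformed code:
val = (15 + 3) * emit(out)
val = (val - 26) // (15 + 0)
out = 15 + out[out] - (val - 12)
out = (out + 29) % (15 + out)
process(val)
out = out + 13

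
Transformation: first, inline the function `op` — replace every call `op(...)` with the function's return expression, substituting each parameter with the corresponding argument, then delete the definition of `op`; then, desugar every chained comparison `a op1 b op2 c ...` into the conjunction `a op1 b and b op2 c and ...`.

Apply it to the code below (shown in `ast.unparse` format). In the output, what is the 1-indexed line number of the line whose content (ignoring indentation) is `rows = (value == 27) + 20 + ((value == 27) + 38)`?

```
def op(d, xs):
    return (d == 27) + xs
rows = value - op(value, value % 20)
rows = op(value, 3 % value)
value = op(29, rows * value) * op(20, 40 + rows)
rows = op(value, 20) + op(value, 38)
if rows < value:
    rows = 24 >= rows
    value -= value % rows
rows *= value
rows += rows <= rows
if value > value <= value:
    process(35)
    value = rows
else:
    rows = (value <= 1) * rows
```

Transformed code:
rows = value - ((value == 27) + value % 20)
rows = (value == 27) + 3 % value
value = ((29 == 27) + rows * value) * ((20 == 27) + (40 + rows))
rows = (value == 27) + 20 + ((value == 27) + 38)
if rows < value:
    rows = 24 >= rows
    value -= value % rows
rows *= value
rows += rows <= rows
if value > value and value <= value:
    process(35)
    value = rows
else:
    rows = (value <= 1) * rows

4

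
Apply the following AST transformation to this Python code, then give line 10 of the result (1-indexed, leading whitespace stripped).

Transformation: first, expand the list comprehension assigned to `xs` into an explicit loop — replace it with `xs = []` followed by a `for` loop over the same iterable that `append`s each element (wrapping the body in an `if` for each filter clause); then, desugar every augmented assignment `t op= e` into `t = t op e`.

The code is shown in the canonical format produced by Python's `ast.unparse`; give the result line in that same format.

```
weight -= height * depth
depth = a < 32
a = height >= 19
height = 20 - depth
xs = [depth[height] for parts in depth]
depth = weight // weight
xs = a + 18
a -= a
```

Transformed code:
weight = weight - height * depth
depth = a < 32
a = height >= 19
height = 20 - depth
xs = []
for parts in depth:
    xs.append(depth[height])
depth = weight // weight
xs = a + 18
a = a - a

a = a - a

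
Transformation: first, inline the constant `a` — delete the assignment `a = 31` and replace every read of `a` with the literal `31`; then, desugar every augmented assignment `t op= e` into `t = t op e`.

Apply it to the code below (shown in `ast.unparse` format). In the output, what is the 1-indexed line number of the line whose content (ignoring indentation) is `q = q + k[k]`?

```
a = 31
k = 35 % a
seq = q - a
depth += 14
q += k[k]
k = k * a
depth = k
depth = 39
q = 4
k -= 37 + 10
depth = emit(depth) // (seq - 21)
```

4

Transformed code:
k = 35 % 31
seq = q - 31
depth = depth + 14
q = q + k[k]
k = k * 31
depth = k
depth = 39
q = 4
k = k - (37 + 10)
depth = emit(depth) // (seq - 21)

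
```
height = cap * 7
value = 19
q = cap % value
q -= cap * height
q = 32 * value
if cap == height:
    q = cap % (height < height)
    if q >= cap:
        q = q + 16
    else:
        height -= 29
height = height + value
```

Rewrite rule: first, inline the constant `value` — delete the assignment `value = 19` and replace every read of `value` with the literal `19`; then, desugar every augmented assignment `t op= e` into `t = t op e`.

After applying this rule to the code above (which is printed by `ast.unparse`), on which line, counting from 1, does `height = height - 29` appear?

10

Transformed code:
height = cap * 7
q = cap % 19
q = q - cap * height
q = 32 * 19
if cap == height:
    q = cap % (height < height)
    if q >= cap:
        q = q + 16
    else:
        height = height - 29
height = height + 19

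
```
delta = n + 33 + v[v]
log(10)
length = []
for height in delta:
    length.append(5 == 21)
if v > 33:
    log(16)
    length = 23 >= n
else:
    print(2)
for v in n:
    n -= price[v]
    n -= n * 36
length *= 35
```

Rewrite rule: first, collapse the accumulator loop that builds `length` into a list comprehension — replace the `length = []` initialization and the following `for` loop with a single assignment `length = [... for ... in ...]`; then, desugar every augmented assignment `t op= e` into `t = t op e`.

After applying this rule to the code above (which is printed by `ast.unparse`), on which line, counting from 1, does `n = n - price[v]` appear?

10

Transformed code:
delta = n + 33 + v[v]
log(10)
length = [5 == 21 for height in delta]
if v > 33:
    log(16)
    length = 23 >= n
else:
    print(2)
for v in n:
    n = n - price[v]
    n = n - n * 36
length = length * 35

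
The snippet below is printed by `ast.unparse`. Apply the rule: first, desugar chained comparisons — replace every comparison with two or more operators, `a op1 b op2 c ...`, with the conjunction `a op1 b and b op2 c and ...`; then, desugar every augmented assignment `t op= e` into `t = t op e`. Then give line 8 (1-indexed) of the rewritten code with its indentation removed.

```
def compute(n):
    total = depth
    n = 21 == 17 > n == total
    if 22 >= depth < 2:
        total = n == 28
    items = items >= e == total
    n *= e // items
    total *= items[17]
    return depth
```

total = total * items[17]

Transformed code:
def compute(n):
    total = depth
    n = 21 == 17 and 17 > n and (n == total)
    if 22 >= depth and depth < 2:
        total = n == 28
    items = items >= e and e == total
    n = n * (e // items)
    total = total * items[17]
    return depth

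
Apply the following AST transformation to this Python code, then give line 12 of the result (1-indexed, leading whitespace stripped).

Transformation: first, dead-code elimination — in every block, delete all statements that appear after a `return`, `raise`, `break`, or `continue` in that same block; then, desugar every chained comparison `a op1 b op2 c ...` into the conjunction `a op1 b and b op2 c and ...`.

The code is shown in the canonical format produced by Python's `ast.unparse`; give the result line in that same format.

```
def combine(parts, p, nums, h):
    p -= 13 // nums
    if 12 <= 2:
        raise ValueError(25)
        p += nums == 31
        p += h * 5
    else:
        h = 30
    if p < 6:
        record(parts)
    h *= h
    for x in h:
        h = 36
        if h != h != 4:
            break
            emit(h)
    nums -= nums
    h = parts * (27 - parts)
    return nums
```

Transformed code:
def combine(parts, p, nums, h):
    p -= 13 // nums
    if 12 <= 2:
        raise ValueError(25)
    else:
        h = 30
    if p < 6:
        record(parts)
    h *= h
    for x in h:
        h = 36
        if h != h and h != 4:
            break
    nums -= nums
    h = parts * (27 - parts)
    return nums

if h != h and h != 4:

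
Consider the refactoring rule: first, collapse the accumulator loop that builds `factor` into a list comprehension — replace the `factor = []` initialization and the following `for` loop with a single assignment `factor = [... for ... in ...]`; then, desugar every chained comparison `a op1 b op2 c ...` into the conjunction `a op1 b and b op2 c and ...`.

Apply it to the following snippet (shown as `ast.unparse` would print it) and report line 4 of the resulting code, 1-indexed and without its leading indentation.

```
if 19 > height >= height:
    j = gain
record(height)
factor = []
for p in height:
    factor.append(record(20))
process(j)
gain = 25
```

Transformed code:
if 19 > height and height >= height:
    j = gain
record(height)
factor = [record(20) for p in height]
process(j)
gain = 25

factor = [record(20) for p in height]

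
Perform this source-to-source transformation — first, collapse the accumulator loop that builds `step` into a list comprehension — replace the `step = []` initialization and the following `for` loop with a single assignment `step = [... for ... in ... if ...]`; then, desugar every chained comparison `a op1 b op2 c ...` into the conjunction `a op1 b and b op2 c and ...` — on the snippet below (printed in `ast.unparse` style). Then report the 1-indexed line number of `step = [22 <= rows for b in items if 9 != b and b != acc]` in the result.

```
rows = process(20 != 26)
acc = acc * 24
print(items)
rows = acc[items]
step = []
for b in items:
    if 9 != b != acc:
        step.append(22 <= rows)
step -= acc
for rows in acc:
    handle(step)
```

Transformed code:
rows = process(20 != 26)
acc = acc * 24
print(items)
rows = acc[items]
step = [22 <= rows for b in items if 9 != b and b != acc]
step -= acc
for rows in acc:
    handle(step)

5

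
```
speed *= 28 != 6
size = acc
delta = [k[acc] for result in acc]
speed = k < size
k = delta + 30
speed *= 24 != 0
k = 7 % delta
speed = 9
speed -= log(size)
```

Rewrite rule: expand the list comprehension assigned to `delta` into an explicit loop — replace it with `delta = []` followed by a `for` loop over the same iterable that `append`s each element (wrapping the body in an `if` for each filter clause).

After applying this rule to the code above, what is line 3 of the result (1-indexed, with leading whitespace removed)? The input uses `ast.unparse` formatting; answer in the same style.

Transformed code:
speed *= 28 != 6
size = acc
delta = []
for result in acc:
    delta.append(k[acc])
speed = k < size
k = delta + 30
speed *= 24 != 0
k = 7 % delta
speed = 9
speed -= log(size)

delta = []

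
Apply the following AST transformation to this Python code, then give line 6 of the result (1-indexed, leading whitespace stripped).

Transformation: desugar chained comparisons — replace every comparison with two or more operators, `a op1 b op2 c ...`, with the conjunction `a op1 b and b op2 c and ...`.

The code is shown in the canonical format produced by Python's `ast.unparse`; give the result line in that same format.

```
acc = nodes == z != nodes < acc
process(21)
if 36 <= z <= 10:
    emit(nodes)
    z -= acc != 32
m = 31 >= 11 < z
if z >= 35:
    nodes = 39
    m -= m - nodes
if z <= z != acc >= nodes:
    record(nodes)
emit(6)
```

Transformed code:
acc = nodes == z and z != nodes and (nodes < acc)
process(21)
if 36 <= z and z <= 10:
    emit(nodes)
    z -= acc != 32
m = 31 >= 11 and 11 < z
if z >= 35:
    nodes = 39
    m -= m - nodes
if z <= z and z != acc and (acc >= nodes):
    record(nodes)
emit(6)

m = 31 >= 11 and 11 < z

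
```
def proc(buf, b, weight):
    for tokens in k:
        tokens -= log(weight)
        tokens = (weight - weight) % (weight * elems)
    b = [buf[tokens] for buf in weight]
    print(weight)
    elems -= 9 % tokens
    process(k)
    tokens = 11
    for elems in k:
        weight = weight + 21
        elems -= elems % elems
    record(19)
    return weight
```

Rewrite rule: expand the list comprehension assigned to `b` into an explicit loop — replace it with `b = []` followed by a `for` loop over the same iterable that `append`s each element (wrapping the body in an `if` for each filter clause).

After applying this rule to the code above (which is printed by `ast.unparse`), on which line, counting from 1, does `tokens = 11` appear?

Transformed code:
def proc(buf, b, weight):
    for tokens in k:
        tokens -= log(weight)
        tokens = (weight - weight) % (weight * elems)
    b = []
    for buf in weight:
        b.append(buf[tokens])
    print(weight)
    elems -= 9 % tokens
    process(k)
    tokens = 11
    for elems in k:
        weight = weight + 21
        elems -= elems % elems
    record(19)
    return weight

11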